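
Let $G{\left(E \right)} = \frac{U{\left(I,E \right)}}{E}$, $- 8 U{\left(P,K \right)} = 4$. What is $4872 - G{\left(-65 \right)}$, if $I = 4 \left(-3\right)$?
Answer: $\frac{633359}{130} \approx 4872.0$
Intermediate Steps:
$I = -12$
$U{\left(P,K \right)} = - \frac{1}{2}$ ($U{\left(P,K \right)} = \left(- \frac{1}{8}\right) 4 = - \frac{1}{2}$)
$G{\left(E \right)} = - \frac{1}{2 E}$
$4872 - G{\left(-65 \right)} = 4872 - - \frac{1}{2 \left(-65\right)} = 4872 - \left(- \frac{1}{2}\right) \left(- \frac{1}{65}\right) = 4872 - \frac{1}{130} = \frac{633359}{130}$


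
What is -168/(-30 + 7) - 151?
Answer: -3305/23 ≈ -143.70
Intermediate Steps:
-168/(-30 + 7) - 151 = -168/(-23) - 151 = -168*(-1)/23 - 151 = -42*(-4/23) - 151 = 168/23 - 151 = -3305/23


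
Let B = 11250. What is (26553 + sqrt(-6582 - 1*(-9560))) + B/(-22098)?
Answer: 97792824/3683 + sqrt(2978) ≈ 26607.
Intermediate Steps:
(26553 + sqrt(-6582 - 1*(-9560))) + B/(-22098) = (26553 + sqrt(-6582 - 1*(-9560))) + 11250/(-22098) = (26553 + sqrt(-6582 + 9560)) + 11250*(-1/22098) = (26553 + sqrt(2978)) - 1875/3683 = 97792824/3683 + sqrt(2978)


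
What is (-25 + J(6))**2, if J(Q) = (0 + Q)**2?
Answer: 121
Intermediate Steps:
J(Q) = Q**2
(-25 + J(6))**2 = (-25 + 6**2)**2 = (-25 + 36)**2 = 11**2 = 121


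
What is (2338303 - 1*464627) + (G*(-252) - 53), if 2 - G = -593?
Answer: 1723683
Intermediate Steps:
G = 595 (G = 2 - 1*(-593) = 2 + 593 = 595)
(2338303 - 1*464627) + (G*(-252) - 53) = (2338303 - 1*464627) + (595*(-252) - 53) = (2338303 - 464627) + (-149940 - 53) = 1873676 - 149993 = 1723683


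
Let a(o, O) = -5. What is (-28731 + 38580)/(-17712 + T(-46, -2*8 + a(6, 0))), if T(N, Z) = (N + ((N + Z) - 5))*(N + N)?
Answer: -9849/6856 ≈ -1.4366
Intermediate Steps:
T(N, Z) = 2*N*(-5 + Z + 2*N) (T(N, Z) = (N + (-5 + N + Z))*(2*N) = (-5 + Z + 2*N)*(2*N) = 2*N*(-5 + Z + 2*N))
(-28731 + 38580)/(-17712 + T(-46, -2*8 + a(6, 0))) = (-28731 + 38580)/(-17712 + 2*(-46)*(-5 + (-2*8 - 5) + 2*(-46))) = 9849/(-17712 + 2*(-46)*(-5 + (-16 - 5) - 92)) = 9849/(-17712 + 2*(-46)*(-5 - 21 - 92)) = 9849/(-17712 + 2*(-46)*(-118)) = 9849/(-17712 + 10856) = 9849/(-6856) = 9849*(-1/6856) = -9849/6856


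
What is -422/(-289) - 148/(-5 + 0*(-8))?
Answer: 44882/1445 ≈ 31.060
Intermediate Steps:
-422/(-289) - 148/(-5 + 0*(-8)) = -422*(-1/289) - 148/(-5 + 0) = 422/289 - 148/(-5) = 422/289 - 148*(-⅕) = 422/289 + 148/5 = 44882/1445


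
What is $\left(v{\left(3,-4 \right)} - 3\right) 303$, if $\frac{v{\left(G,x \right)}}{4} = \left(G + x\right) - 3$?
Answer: $-5757$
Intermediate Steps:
$v{\left(G,x \right)} = -12 + 4 G + 4 x$ ($v{\left(G,x \right)} = 4 \left(\left(G + x\right) - 3\right) = 4 \left(-3 + G + x\right) = -12 + 4 G + 4 x$)
$\left(v{\left(3,-4 \right)} - 3\right) 303 = \left(\left(-12 + 4 \cdot 3 + 4 \left(-4\right)\right) - 3\right) 303 = \left(\left(-12 + 12 - 16\right) - 3\right) 303 = \left(-16 - 3\right) 303 = \left(-19\right) 303 = -5757$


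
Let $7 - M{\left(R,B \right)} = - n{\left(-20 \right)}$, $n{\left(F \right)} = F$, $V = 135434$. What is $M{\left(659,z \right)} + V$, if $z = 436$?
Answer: $135421$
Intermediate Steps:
$M{\left(R,B \right)} = -13$ ($M{\left(R,B \right)} = 7 - \left(-1\right) \left(-20\right) = 7 - 20 = -13$)
$M{\left(659,z \right)} + V = -13 + 135434 = 135421$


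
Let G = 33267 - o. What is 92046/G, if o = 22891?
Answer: 46023/5188 ≈ 8.8710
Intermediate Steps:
G = 10376 (G = 33267 - 1*22891 = 33267 - 22891 = 10376)
92046/G = 92046/10376 = 92046*(1/10376) = 46023/5188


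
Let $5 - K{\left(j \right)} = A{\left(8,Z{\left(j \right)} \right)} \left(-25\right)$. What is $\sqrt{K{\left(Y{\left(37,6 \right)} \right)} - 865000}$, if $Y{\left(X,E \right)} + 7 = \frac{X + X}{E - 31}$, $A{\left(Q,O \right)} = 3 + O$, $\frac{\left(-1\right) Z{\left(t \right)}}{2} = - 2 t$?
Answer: $2 i \sqrt{216479} \approx 930.55 i$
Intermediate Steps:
$Z{\left(t \right)} = 4 t$ ($Z{\left(t \right)} = - 2 \left(- 2 t\right) = 4 t$)
$Y{\left(X,E \right)} = -7 + \frac{2 X}{-31 + E}$ ($Y{\left(X,E \right)} = -7 + \frac{X + X}{E - 31} = -7 + \frac{2 X}{-31 + E}$)
$K{\left(j \right)} = 80 + 100 j$ ($K{\left(j \right)} = 5 - \left(3 + 4 j\right) \left(-25\right) = 5 - \left(-75 - 100 j\right) = 5 + \left(75 + 100 j\right) = 80 + 100 j$)
$\sqrt{K{\left(Y{\left(37,6 \right)} \right)} - 865000} = \sqrt{\left(80 + 100 \frac{217 - 42 + 2 \cdot 37}{-31 + 6}\right) - 865000} = \sqrt{\left(80 + 100 \frac{217 - 42 + 74}{-25}\right) - 865000} = \sqrt{\left(80 + 100 \left(\left(- \frac{1}{25}\right) 249\right)\right) - 865000} = \sqrt{\left(80 + 100 \left(- \frac{249}{25}\right)\right) - 865000} = \sqrt{\left(80 - 996\right) - 865000} = \sqrt{-916 - 865000} = \sqrt{-865916} = 2 i \sqrt{216479}$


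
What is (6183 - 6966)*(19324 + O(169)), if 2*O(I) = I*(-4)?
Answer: -14866038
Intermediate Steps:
O(I) = -2*I (O(I) = (I*(-4))/2 = (-4*I)/2 = -2*I)
(6183 - 6966)*(19324 + O(169)) = (6183 - 6966)*(19324 - 2*169) = -783*(19324 - 338) = -783*18986 = -14866038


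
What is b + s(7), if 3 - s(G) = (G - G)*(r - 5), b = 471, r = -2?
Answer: 474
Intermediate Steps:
s(G) = 3 (s(G) = 3 - (G - G)*(-2 - 5) = 3 - 0*(-7) = 3 - 1*0 = 3 + 0 = 3)
b + s(7) = 471 + 3 = 474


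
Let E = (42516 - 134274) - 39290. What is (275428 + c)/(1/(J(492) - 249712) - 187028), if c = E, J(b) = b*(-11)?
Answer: -36834803120/47715331473 ≈ -0.77197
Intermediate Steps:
J(b) = -11*b
E = -131048 (E = -91758 - 39290 = -131048)
c = -131048
(275428 + c)/(1/(J(492) - 249712) - 187028) = (275428 - 131048)/(1/(-11*492 - 249712) - 187028) = 144380/(1/(-5412 - 249712) - 187028) = 144380/(1/(-255124) - 187028) = 144380/(-1/255124 - 187028) = 144380/(-47715331473/255124) = 144380*(-255124/47715331473) = -36834803120/47715331473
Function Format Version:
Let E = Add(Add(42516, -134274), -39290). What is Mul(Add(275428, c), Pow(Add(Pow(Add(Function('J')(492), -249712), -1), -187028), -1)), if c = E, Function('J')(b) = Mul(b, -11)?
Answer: Rational(-36834803120, 47715331473) ≈ -0.77197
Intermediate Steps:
Function('J')(b) = Mul(-11, b)
E = -131048 (E = Add(-91758, -39290) = -131048)
c = -131048
Mul(Add(275428, c), Pow(Add(Pow(Add(Function('J')(492), -249712), -1), -187028), -1)) = Mul(Add(275428, -131048), Pow(Add(Pow(Add(Mul(-11, 492), -249712), -1), -187028), -1)) = Mul(144380, Pow(Add(Pow(Add(-5412, -249712), -1), -187028), -1)) = Mul(144380, Pow(Add(Pow(-255124, -1), -187028), -1)) = Mul(144380, Pow(Add(Rational(-1, 255124), -187028), -1)) = Mul(144380, Pow(Rational(-47715331473, 255124), -1)) = Mul(144380, Rational(-255124, 47715331473)) = Rational(-36834803120, 47715331473)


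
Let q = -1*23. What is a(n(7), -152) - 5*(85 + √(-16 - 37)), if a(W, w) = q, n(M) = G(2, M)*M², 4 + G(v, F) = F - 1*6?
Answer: -448 - 5*I*√53 ≈ -448.0 - 36.401*I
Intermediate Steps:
G(v, F) = -10 + F (G(v, F) = -4 + (F - 1*6) = -4 + (F - 6) = -4 + (-6 + F) = -10 + F)
n(M) = M²*(-10 + M) (n(M) = (-10 + M)*M² = M²*(-10 + M))
q = -23
a(W, w) = -23
a(n(7), -152) - 5*(85 + √(-16 - 37)) = -23 - 5*(85 + √(-16 - 37)) = -23 - 5*(85 + √(-53)) = -23 - 5*(85 + I*√53) = -23 - (425 + 5*I*√53) = -23 + (-425 - 5*I*√53) = -448 - 5*I*√53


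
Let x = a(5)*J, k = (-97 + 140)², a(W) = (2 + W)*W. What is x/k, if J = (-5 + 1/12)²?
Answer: 121835/266256 ≈ 0.45759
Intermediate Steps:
J = 3481/144 (J = (-5 + 1/12)² = (-59/12)² = 3481/144 ≈ 24.174)
a(W) = W*(2 + W)
k = 1849 (k = 43² = 1849)
x = 121835/144 (x = (5*(2 + 5))*(3481/144) = (5*7)*(3481/144) = 35*(3481/144) = 121835/144 ≈ 846.08)
x/k = (121835/144)/1849 = (121835/144)*(1/1849) = 121835/266256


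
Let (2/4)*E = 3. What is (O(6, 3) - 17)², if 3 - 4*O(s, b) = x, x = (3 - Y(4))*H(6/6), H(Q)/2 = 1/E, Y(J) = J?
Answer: 9409/36 ≈ 261.36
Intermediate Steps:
E = 6 (E = 2*3 = 6)
H(Q) = ⅓ (H(Q) = 2/6 = 2*(⅙) = ⅓)
x = -⅓ (x = (3 - 1*4)*(⅓) = (3 - 4)*(⅓) = -1*⅓ = -⅓ ≈ -0.33333)
O(s, b) = ⅚ (O(s, b) = ¾ - ¼*(-⅓) = ¾ + 1/12 = ⅚)
(O(6, 3) - 17)² = (⅚ - 17)² = (-97/6)² = 9409/36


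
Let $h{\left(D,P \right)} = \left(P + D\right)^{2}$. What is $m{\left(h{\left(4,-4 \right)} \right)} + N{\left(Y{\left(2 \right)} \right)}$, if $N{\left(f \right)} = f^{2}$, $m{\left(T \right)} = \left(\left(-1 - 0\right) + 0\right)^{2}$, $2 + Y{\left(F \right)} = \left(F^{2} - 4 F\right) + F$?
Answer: $17$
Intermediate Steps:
$Y{\left(F \right)} = -2 + F^{2} - 3 F$ ($Y{\left(F \right)} = -2 + \left(\left(F^{2} - 4 F\right) + F\right) = -2 + \left(F^{2} - 3 F\right) = -2 + F^{2} - 3 F$)
$h{\left(D,P \right)} = \left(D + P\right)^{2}$
$m{\left(T \right)} = 1$ ($m{\left(T \right)} = \left(\left(-1 + 0\right) + 0\right)^{2} = \left(-1 + 0\right)^{2} = \left(-1\right)^{2} = 1$)
$m{\left(h{\left(4,-4 \right)} \right)} + N{\left(Y{\left(2 \right)} \right)} = 1 + \left(-2 + 2^{2} - 6\right)^{2} = 1 + \left(-2 + 4 - 6\right)^{2} = 1 + \left(-4\right)^{2} = 1 + 16 = 17$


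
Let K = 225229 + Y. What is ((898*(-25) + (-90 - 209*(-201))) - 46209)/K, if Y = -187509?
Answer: -1337/1886 ≈ -0.70891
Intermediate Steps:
K = 37720 (K = 225229 - 187509 = 37720)
((898*(-25) + (-90 - 209*(-201))) - 46209)/K = ((898*(-25) + (-90 - 209*(-201))) - 46209)/37720 = ((-22450 + (-90 + 42009)) - 46209)*(1/37720) = ((-22450 + 41919) - 46209)*(1/37720) = (19469 - 46209)*(1/37720) = -26740*1/37720 = -1337/1886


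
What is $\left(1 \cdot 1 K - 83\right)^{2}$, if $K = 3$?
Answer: $6400$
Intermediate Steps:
$\left(1 \cdot 1 K - 83\right)^{2} = \left(1 \cdot 1 \cdot 3 - 83\right)^{2} = \left(1 \cdot 3 - 83\right)^{2} = \left(3 - 83\right)^{2} = \left(-80\right)^{2} = 6400$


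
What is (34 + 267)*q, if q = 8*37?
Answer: 89096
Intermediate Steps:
q = 296
(34 + 267)*q = (34 + 267)*296 = 301*296 = 89096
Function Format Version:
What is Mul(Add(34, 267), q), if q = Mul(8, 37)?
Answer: 89096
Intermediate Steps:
q = 296
Mul(Add(34, 267), q) = Mul(Add(34, 267), 296) = Mul(301, 296) = 89096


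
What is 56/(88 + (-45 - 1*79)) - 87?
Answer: -797/9 ≈ -88.556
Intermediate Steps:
56/(88 + (-45 - 1*79)) - 87 = 56/(88 + (-45 - 79)) - 87 = 56/(88 - 124) - 87 = 56/(-36) - 87 = -1/36*56 - 87 = -14/9 - 87 = -797/9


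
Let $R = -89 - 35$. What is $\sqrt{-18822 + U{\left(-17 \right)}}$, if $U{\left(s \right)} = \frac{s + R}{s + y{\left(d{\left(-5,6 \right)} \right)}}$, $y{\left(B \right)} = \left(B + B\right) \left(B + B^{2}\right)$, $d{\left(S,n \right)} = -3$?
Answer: $\frac{15 i \sqrt{234949}}{53} \approx 137.18 i$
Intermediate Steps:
$y{\left(B \right)} = 2 B \left(B + B^{2}\right)$
$R = -124$
$U{\left(s \right)} = \frac{-124 + s}{-36 + s}$ ($U{\left(s \right)} = \frac{s - 124}{s + 2 \left(-3\right)^{2} \left(1 - 3\right)} = \frac{-124 + s}{s + 2 \cdot 9 \left(-2\right)} = \frac{-124 + s}{s - 36} = \frac{-124 + s}{-36 + s}$)
$\sqrt{-18822 + U{\left(-17 \right)}} = \sqrt{-18822 + \frac{-124 - 17}{-36 - 17}} = \sqrt{-18822 + \frac{1}{-53} \left(-141\right)} = \sqrt{-18822 - - \frac{141}{53}} = \sqrt{-18822 + \frac{141}{53}} = \sqrt{- \frac{997425}{53}} = \frac{15 i \sqrt{234949}}{53}$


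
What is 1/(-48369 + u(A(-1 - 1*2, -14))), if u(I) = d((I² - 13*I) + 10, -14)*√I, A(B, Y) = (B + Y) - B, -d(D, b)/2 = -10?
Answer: -48369/2339565761 - 20*I*√14/2339565761 ≈ -2.0674e-5 - 3.1986e-8*I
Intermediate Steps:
d(D, b) = 20 (d(D, b) = -2*(-10) = 20)
A(B, Y) = Y
u(I) = 20*√I
1/(-48369 + u(A(-1 - 1*2, -14))) = 1/(-48369 + 20*√(-14)) = 1/(-48369 + 20*(I*√14)) = 1/(-48369 + 20*I*√14)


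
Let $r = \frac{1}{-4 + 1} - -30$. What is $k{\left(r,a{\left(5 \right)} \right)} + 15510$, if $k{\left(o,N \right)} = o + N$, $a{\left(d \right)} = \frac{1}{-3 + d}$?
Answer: $\frac{93241}{6} \approx 15540.0$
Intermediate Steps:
$r = \frac{89}{3}$ ($r = \frac{1}{-3} + 30 = - \frac{1}{3} + 30 = \frac{89}{3} \approx 29.667$)
$k{\left(o,N \right)} = N + o$
$k{\left(r,a{\left(5 \right)} \right)} + 15510 = \left(\frac{1}{-3 + 5} + \frac{89}{3}\right) + 15510 = \left(\frac{1}{2} + \frac{89}{3}\right) + 15510 = \frac{181}{6} + 15510 = \frac{93241}{6}$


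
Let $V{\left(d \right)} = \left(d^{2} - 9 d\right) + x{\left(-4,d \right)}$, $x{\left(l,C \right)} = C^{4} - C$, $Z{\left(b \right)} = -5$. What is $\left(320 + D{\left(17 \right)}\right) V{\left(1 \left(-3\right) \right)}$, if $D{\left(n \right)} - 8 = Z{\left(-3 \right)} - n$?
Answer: $36720$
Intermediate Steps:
$D{\left(n \right)} = 3 - n$ ($D{\left(n \right)} = 8 - \left(5 + n\right) = 3 - n$)
$V{\left(d \right)} = d^{2} + d^{4} - 10 d$ ($V{\left(d \right)} = \left(d^{2} - 9 d\right) + \left(d^{4} - d\right) = d^{2} + d^{4} - 10 d$)
$\left(320 + D{\left(17 \right)}\right) V{\left(1 \left(-3\right) \right)} = \left(320 + \left(3 - 17\right)\right) 1 \left(-3\right) \left(-10 + 1 \left(-3\right) + \left(1 \left(-3\right)\right)^{3}\right) = \left(320 + \left(3 - 17\right)\right) \left(- 3 \left(-10 - 3 + \left(-3\right)^{3}\right)\right) = \left(320 - 14\right) \left(- 3 \left(-10 - 3 - 27\right)\right) = 306 \left(\left(-3\right) \left(-40\right)\right) = 306 \cdot 120 = 36720$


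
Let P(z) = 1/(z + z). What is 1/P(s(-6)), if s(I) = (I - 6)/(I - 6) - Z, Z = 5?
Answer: -8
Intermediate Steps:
s(I) = -4 (s(I) = (I - 6)/(I - 6) - 1*5 = (-6 + I)/(-6 + I) - 5 = 1 - 5 = -4)
P(z) = 1/(2*z)
1/P(s(-6)) = 1/((½)/(-4)) = 1/((½)*(-¼)) = 1/(-⅛) = -8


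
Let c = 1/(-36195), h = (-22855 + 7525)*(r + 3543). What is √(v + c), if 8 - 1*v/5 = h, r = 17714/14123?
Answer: √70988528526397078928956095/511181985 ≈ 16482.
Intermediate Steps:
r = 17714/14123 (r = 17714*(1/14123) = 17714/14123 ≈ 1.2543)
h = -767350860990/14123 (h = (-22855 + 7525)*(17714/14123 + 3543) = -15330*50055503/14123 = -767350860990/14123 ≈ -5.4333e+7)
v = 3836754869870/14123 (v = 40 - 5*(-767350860990/14123) = 40 + 3836754304950/14123 = 3836754869870/14123 ≈ 2.7167e+8)
c = -1/36195 ≈ -2.7628e-5
√(v + c) = √(3836754869870/14123 - 1/36195) = √(138871342514930527/511181985) = √70988528526397078928956095/511181985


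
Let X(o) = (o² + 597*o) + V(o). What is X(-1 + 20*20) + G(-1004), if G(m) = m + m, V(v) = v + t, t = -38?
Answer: 395757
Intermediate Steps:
V(v) = -38 + v (V(v) = v - 38 = -38 + v)
G(m) = 2*m
X(o) = -38 + o² + 598*o (X(o) = (o² + 597*o) + (-38 + o) = -38 + o² + 598*o)
X(-1 + 20*20) + G(-1004) = (-38 + (-1 + 20*20)² + 598*(-1 + 20*20)) + 2*(-1004) = (-38 + (-1 + 400)² + 598*(-1 + 400)) - 2008 = (-38 + 399² + 598*399) - 2008 = (-38 + 159201 + 238602) - 2008 = 397765 - 2008 = 395757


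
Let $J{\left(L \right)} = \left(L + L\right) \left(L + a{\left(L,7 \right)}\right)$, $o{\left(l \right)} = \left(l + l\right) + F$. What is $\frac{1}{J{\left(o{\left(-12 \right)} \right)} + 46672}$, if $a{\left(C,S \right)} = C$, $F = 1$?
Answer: $\frac{1}{48788} \approx 2.0497 \cdot 10^{-5}$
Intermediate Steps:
$o{\left(l \right)} = 1 + 2 l$ ($o{\left(l \right)} = \left(l + l\right) + 1 = 2 l + 1 = 1 + 2 l$)
$J{\left(L \right)} = 4 L^{2}$ ($J{\left(L \right)} = \left(L + L\right) \left(L + L\right) = 2 L 2 L = 4 L^{2}$)
$\frac{1}{J{\left(o{\left(-12 \right)} \right)} + 46672} = \frac{1}{4 \left(1 + 2 \left(-12\right)\right)^{2} + 46672} = \frac{1}{4 \left(1 - 24\right)^{2} + 46672} = \frac{1}{4 \left(-23\right)^{2} + 46672} = \frac{1}{4 \cdot 529 + 46672} = \frac{1}{2116 + 46672} = \frac{1}{48788}$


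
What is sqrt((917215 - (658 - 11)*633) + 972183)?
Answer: sqrt(1479847) ≈ 1216.5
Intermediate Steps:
sqrt((917215 - (658 - 11)*633) + 972183) = sqrt((917215 - 647*633) + 972183) = sqrt((917215 - 1*409551) + 972183) = sqrt((917215 - 409551) + 972183) = sqrt(507664 + 972183) = sqrt(1479847)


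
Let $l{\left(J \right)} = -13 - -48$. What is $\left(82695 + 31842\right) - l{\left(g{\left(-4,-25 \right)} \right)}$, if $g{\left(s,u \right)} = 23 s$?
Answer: $114502$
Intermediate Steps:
$l{\left(J \right)} = 35$ ($l{\left(J \right)} = -13 + 48 = 35$)
$\left(82695 + 31842\right) - l{\left(g{\left(-4,-25 \right)} \right)} = \left(82695 + 31842\right) - 35 = 114537 - 35 = 114502$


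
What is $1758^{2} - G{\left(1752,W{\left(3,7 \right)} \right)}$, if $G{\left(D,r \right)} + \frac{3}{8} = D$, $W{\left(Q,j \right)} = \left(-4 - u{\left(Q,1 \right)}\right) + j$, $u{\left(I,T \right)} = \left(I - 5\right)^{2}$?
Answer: $\frac{24710499}{8} \approx 3.0888 \cdot 10^{6}$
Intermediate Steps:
$u{\left(I,T \right)} = \left(-5 + I\right)^{2}$
$W{\left(Q,j \right)} = -4 + j - \left(-5 + Q\right)^{2}$ ($W{\left(Q,j \right)} = \left(-4 - \left(-5 + Q\right)^{2}\right) + j = -4 + j - \left(-5 + Q\right)^{2}$)
$G{\left(D,r \right)} = - \frac{3}{8} + D$
$1758^{2} - G{\left(1752,W{\left(3,7 \right)} \right)} = 1758^{2} - \left(- \frac{3}{8} + 1752\right) = 3090564 - \frac{14013}{8} = \frac{24710499}{8}$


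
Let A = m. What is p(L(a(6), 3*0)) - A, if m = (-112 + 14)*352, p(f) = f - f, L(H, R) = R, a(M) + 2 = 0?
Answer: 34496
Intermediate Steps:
a(M) = -2 (a(M) = -2 + 0 = -2)
p(f) = 0
m = -34496 (m = -98*352 = -34496)
A = -34496
p(L(a(6), 3*0)) - A = 0 - 1*(-34496) = 0 + 34496 = 34496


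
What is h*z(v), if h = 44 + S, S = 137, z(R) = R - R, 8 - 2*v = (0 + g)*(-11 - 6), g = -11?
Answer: 0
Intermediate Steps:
v = -179/2 (v = 4 - (0 - 11)*(-11 - 6)/2 = 4 - (-11)*(-17)/2 = 4 - ½*187 = 4 - 187/2 = -179/2 ≈ -89.500)
z(R) = 0
h = 181 (h = 44 + 137 = 181)
h*z(v) = 181*0 = 0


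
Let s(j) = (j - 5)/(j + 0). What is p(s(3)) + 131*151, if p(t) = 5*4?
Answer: 19801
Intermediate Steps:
s(j) = (-5 + j)/j
p(t) = 20
p(s(3)) + 131*151 = 20 + 131*151 = 20 + 19781 = 19801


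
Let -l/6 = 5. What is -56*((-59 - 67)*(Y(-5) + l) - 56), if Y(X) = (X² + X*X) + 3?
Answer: 165424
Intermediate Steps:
l = -30 (l = -6*5 = -30)
Y(X) = 3 + 2*X² (Y(X) = (X² + X²) + 3 = 2*X² + 3 = 3 + 2*X²)
-56*((-59 - 67)*(Y(-5) + l) - 56) = -56*((-59 - 67)*((3 + 2*(-5)²) - 30) - 56) = -56*(-126*((3 + 2*25) - 30) - 56) = -56*(-126*((3 + 50) - 30) - 56) = -56*(-126*(53 - 30) - 56) = -56*(-126*23 - 56) = -56*(-2898 - 56) = -56*(-2954) = 165424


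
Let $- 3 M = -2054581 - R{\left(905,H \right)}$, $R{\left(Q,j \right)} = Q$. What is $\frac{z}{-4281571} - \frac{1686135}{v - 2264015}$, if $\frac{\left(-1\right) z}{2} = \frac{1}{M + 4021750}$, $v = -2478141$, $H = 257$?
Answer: $\frac{4247580177880548479}{11946070644409663664} \approx 0.35556$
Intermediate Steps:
$M = 685162$ ($M = - \frac{-2054581 - 905}{3} = \left(- \frac{1}{3}\right) \left(-2055486\right) = 685162$)
$z = - \frac{1}{2353456}$ ($z = - \frac{2}{685162 + 4021750} = - \frac{2}{4706912} = \left(-2\right) \frac{1}{4706912} = - \frac{1}{2353456} \approx -4.2491 \cdot 10^{-7}$)
$\frac{z}{-4281571} - \frac{1686135}{v - 2264015} = - \frac{1}{2353456 \left(-4281571\right)} - \frac{1686135}{-2478141 - 2264015} = \left(- \frac{1}{2353456}\right) \left(- \frac{1}{4281571}\right) - \frac{1686135}{-4742156} = \frac{1}{10076488959376} - - \frac{1686135}{4742156} = \frac{1}{10076488959376} + \frac{1686135}{4742156} = \frac{4247580177880548479}{11946070644409663664}$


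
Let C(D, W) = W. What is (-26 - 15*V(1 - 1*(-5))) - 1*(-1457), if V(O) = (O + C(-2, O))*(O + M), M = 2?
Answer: -9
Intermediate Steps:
V(O) = 2*O*(2 + O) (V(O) = (O + O)*(O + 2) = (2*O)*(2 + O) = 2*O*(2 + O))
(-26 - 15*V(1 - 1*(-5))) - 1*(-1457) = (-26 - 30*(1 - 1*(-5))*(2 + (1 - 1*(-5)))) - 1*(-1457) = (-26 - 30*(1 + 5)*(2 + (1 + 5))) + 1457 = (-26 - 30*6*(2 + 6)) + 1457 = (-26 - 30*6*8) + 1457 = (-26 - 15*96) + 1457 = (-26 - 1440) + 1457 = -1466 + 1457 = -9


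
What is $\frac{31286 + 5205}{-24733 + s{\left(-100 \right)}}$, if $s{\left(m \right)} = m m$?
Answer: $- \frac{36491}{14733} \approx -2.4768$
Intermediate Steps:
$s{\left(m \right)} = m^{2}$
$\frac{31286 + 5205}{-24733 + s{\left(-100 \right)}} = \frac{31286 + 5205}{-24733 + \left(-100\right)^{2}} = \frac{36491}{-24733 + 10000} = \frac{36491}{-14733} = 36491 \left(- \frac{1}{14733}\right) = - \frac{36491}{14733}$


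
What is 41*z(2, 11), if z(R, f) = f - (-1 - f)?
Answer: 943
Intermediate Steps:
z(R, f) = 1 + 2*f (z(R, f) = f + (1 + f) = 1 + 2*f)
41*z(2, 11) = 41*(1 + 2*11) = 41*(1 + 22) = 41*23 = 943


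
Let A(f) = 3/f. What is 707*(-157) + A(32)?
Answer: -3551965/32 ≈ -1.1100e+5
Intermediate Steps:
707*(-157) + A(32) = 707*(-157) + 3/32 = -110999 + 3*(1/32) = -110999 + 3/32 = -3551965/32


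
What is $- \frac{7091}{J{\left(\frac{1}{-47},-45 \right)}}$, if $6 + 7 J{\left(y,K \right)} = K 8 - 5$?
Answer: $\frac{7091}{53} \approx 133.79$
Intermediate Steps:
$J{\left(y,K \right)} = - \frac{11}{7} + \frac{8 K}{7}$ ($J{\left(y,K \right)} = - \frac{6}{7} + \frac{K 8 - 5}{7} = - \frac{6}{7} + \frac{8 K - 5}{7} = - \frac{6}{7} + \frac{-5 + 8 K}{7} = - \frac{6}{7} + \left(- \frac{5}{7} + \frac{8 K}{7}\right) = - \frac{11}{7} + \frac{8 K}{7}$)
$- \frac{7091}{J{\left(\frac{1}{-47},-45 \right)}} = - \frac{7091}{- \frac{11}{7} + \frac{8}{7} \left(-45\right)} = - \frac{7091}{- \frac{11}{7} - \frac{360}{7}} = - \frac{7091}{-53} = \left(-7091\right) \left(- \frac{1}{53}\right) = \frac{7091}{53}$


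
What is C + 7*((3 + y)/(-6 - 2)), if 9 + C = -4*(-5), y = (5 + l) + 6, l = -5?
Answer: 25/8 ≈ 3.1250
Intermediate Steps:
y = 6 (y = (5 - 5) + 6 = 0 + 6 = 6)
C = 11 (C = -9 - 4*(-5) = -9 + 20 = 11)
C + 7*((3 + y)/(-6 - 2)) = 11 + 7*((3 + 6)/(-6 - 2)) = 11 + 7*(9/(-8)) = 11 + 7*(9*(-⅛)) = 11 + 7*(-9/8) = 11 - 63/8 = 25/8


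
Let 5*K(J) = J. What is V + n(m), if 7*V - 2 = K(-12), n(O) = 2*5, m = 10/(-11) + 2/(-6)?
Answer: 348/35 ≈ 9.9429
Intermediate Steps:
K(J) = J/5
m = -41/33 (m = 10*(-1/11) + 2*(-1/6) = -10/11 - 1/3 = -41/33 ≈ -1.2424)
n(O) = 10
V = -2/35 (V = 2/7 + ((1/5)*(-12))/7 = 2/7 + (1/7)*(-12/5) = 2/7 - 12/35 = -2/35 ≈ -0.057143)
V + n(m) = -2/35 + 10 = 348/35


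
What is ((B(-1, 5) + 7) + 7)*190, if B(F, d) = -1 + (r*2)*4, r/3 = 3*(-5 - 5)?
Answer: -134330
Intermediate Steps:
r = -90 (r = 3*(3*(-5 - 5)) = 3*(3*(-10)) = 3*(-30) = -90)
B(F, d) = -721 (B(F, d) = -1 - 90*2*4 = -1 - 180*4 = -1 - 720 = -721)
((B(-1, 5) + 7) + 7)*190 = ((-721 + 7) + 7)*190 = (-714 + 7)*190 = -707*190 = -134330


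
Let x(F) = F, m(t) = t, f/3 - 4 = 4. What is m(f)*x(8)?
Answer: 192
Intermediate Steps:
f = 24 (f = 12 + 3*4 = 12 + 12 = 24)
m(f)*x(8) = 24*8 = 192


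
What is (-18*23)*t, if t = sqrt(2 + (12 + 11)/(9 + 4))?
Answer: -2898*sqrt(13)/13 ≈ -803.76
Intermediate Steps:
t = 7*sqrt(13)/13 (t = sqrt(2 + 23/13) = sqrt(49/13) = 7*sqrt(13)/13 ≈ 1.9415)
(-18*23)*t = (-18*23)*(7*sqrt(13)/13) = -2898*sqrt(13)/13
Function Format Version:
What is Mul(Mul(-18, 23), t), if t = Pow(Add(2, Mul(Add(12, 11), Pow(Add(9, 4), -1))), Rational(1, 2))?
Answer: Mul(Rational(-2898, 13), Pow(13, Rational(1, 2))) ≈ -803.76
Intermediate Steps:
t = Mul(Rational(7, 13), Pow(13, Rational(1, 2))) (t = Pow(Add(2, Mul(23, Pow(13, -1))), Rational(1, 2)) = Pow(Add(2, Mul(23, Rational(1, 13))), Rational(1, 2)) = Pow(Add(2, Rational(23, 13)), Rational(1, 2)) = Pow(Rational(49, 13), Rational(1, 2)) = Mul(Rational(7, 13), Pow(13, Rational(1, 2))) ≈ 1.9415)
Mul(Mul(-18, 23), t) = Mul(Mul(-18, 23), Mul(Rational(7, 13), Pow(13, Rational(1, 2)))) = Mul(-414, Mul(Rational(7, 13), Pow(13, Rational(1, 2)))) = Mul(Rational(-2898, 13), Pow(13, Rational(1, 2)))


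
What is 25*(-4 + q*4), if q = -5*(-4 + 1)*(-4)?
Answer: -6100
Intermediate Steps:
q = -60 (q = -5*(-3)*(-4) = 15*(-4) = -60)
25*(-4 + q*4) = 25*(-4 - 60*4) = 25*(-4 - 240) = 25*(-244) = -6100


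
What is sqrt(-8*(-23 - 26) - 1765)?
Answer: I*sqrt(1373) ≈ 37.054*I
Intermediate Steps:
sqrt(-8*(-23 - 26) - 1765) = sqrt(-8*(-49) - 1765) = sqrt(392 - 1765) = sqrt(-1373) = I*sqrt(1373)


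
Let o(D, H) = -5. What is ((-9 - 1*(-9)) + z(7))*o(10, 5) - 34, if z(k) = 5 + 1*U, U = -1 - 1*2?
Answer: -44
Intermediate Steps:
U = -3 (U = -1 - 2 = -3)
z(k) = 2 (z(k) = 5 + 1*(-3) = 5 - 3 = 2)
((-9 - 1*(-9)) + z(7))*o(10, 5) - 34 = ((-9 - 1*(-9)) + 2)*(-5) - 34 = ((-9 + 9) + 2)*(-5) - 34 = (0 + 2)*(-5) - 34 = 2*(-5) - 34 = -10 - 34 = -44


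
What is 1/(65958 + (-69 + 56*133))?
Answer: 1/73337 ≈ 1.3636e-5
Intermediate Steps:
1/(65958 + (-69 + 56*133)) = 1/(65958 + (-69 + 7448)) = 1/(65958 + 7379) = 1/73337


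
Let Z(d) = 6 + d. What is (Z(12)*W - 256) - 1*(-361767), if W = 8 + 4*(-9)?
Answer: 361007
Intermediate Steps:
W = -28 (W = 8 - 36 = -28)
(Z(12)*W - 256) - 1*(-361767) = ((6 + 12)*(-28) - 256) - 1*(-361767) = (18*(-28) - 256) + 361767 = (-504 - 256) + 361767 = -760 + 361767 = 361007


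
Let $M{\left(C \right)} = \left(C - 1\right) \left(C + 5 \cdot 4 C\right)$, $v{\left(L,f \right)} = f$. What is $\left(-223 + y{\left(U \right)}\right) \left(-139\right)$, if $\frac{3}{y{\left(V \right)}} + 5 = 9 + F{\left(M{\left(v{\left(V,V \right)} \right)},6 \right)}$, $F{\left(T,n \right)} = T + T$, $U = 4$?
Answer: $\frac{15746059}{508} \approx 30996.0$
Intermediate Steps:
$M{\left(C \right)} = 21 C \left(-1 + C\right)$ ($M{\left(C \right)} = \left(-1 + C\right) \left(C + 20 C\right) = \left(-1 + C\right) 21 C = 21 C \left(-1 + C\right)$)
$F{\left(T,n \right)} = 2 T$
$y{\left(V \right)} = \frac{3}{4 + 42 V \left(-1 + V\right)}$ ($y{\left(V \right)} = \frac{3}{-5 + \left(9 + 2 \cdot 21 V \left(-1 + V\right)\right)} = \frac{3}{-5 + \left(9 + 42 V \left(-1 + V\right)\right)} = \frac{3}{4 + 42 V \left(-1 + V\right)}$)
$\left(-223 + y{\left(U \right)}\right) \left(-139\right) = \left(-223 + \frac{3}{2 \left(2 + 21 \cdot 4 \left(-1 + 4\right)\right)}\right) \left(-139\right) = \left(-223 + \frac{3}{2 \left(2 + 21 \cdot 4 \cdot 3\right)}\right) \left(-139\right) = \left(-223 + \frac{3}{2 \left(2 + 252\right)}\right) \left(-139\right) = \left(-223 + \frac{3}{2 \cdot 254}\right) \left(-139\right) = \left(-223 + \frac{3}{2} \cdot \frac{1}{254}\right) \left(-139\right) = \left(-223 + \frac{3}{508}\right) \left(-139\right) = \left(- \frac{113281}{508}\right) \left(-139\right) = \frac{15746059}{508}$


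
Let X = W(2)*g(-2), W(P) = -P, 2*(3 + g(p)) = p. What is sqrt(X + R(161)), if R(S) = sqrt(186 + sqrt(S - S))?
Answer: sqrt(8 + sqrt(186)) ≈ 4.6517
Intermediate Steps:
g(p) = -3 + p/2
X = 8 (X = (-1*2)*(-3 + (1/2)*(-2)) = -2*(-3 - 1) = -2*(-4) = 8)
R(S) = sqrt(186) (R(S) = sqrt(186 + sqrt(0)) = sqrt(186 + 0) = sqrt(186))
sqrt(X + R(161)) = sqrt(8 + sqrt(186))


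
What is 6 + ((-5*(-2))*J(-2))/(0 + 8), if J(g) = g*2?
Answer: 1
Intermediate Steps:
J(g) = 2*g
6 + ((-5*(-2))*J(-2))/(0 + 8) = 6 + ((-5*(-2))*(2*(-2)))/(0 + 8) = 6 + (10*(-4))/8 = 6 + (⅛)*(-40) = 6 - 5 = 1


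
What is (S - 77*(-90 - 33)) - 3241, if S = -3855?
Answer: 2375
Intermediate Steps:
(S - 77*(-90 - 33)) - 3241 = (-3855 - 77*(-90 - 33)) - 3241 = (-3855 - 77*(-123)) - 3241 = (-3855 + 9471) - 3241 = 5616 - 3241 = 2375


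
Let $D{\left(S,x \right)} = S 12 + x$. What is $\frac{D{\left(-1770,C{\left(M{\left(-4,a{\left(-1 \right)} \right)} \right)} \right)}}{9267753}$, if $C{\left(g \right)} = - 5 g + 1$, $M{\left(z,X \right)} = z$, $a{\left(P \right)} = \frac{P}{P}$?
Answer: $- \frac{643}{280841} \approx -0.0022896$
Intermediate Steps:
$a{\left(P \right)} = 1$
$C{\left(g \right)} = 1 - 5 g$
$D{\left(S,x \right)} = x + 12 S$ ($D{\left(S,x \right)} = 12 S + x = x + 12 S$)
$\frac{D{\left(-1770,C{\left(M{\left(-4,a{\left(-1 \right)} \right)} \right)} \right)}}{9267753} = \frac{\left(1 - -20\right) + 12 \left(-1770\right)}{9267753} = \left(\left(1 + 20\right) - 21240\right) \frac{1}{9267753} = \left(21 - 21240\right) \frac{1}{9267753} = \left(-21219\right) \frac{1}{9267753} = - \frac{643}{280841}$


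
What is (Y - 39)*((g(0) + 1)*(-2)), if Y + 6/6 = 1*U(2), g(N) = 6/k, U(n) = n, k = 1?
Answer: 532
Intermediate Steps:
g(N) = 6 (g(N) = 6/1 = 6*1 = 6)
Y = 1 (Y = -1 + 1*2 = -1 + 2 = 1)
(Y - 39)*((g(0) + 1)*(-2)) = (1 - 39)*((6 + 1)*(-2)) = -266*(-2) = -38*(-14) = 532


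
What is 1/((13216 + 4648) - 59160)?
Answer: -1/41296 ≈ -2.4215e-5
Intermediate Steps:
1/((13216 + 4648) - 59160) = 1/(17864 - 59160) = 1/(-41296) = -1/41296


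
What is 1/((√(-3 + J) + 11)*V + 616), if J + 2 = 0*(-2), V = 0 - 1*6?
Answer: 55/30268 + 3*I*√5/151340 ≈ 0.0018171 + 4.4325e-5*I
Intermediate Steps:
V = -6 (V = 0 - 6 = -6)
J = -2 (J = -2 + 0*(-2) = -2 + 0 = -2)
1/((√(-3 + J) + 11)*V + 616) = 1/((√(-3 - 2) + 11)*(-6) + 616) = 1/((√(-5) + 11)*(-6) + 616) = 1/((I*√5 + 11)*(-6) + 616) = 1/((11 + I*√5)*(-6) + 616) = 1/((-66 - 6*I*√5) + 616) = 1/(550 - 6*I*√5)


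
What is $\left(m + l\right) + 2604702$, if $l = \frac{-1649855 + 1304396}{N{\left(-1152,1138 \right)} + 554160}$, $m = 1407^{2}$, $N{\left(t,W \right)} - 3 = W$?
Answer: $\frac{2545694349192}{555301} \approx 4.5844 \cdot 10^{6}$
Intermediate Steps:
$N{\left(t,W \right)} = 3 + W$
$m = 1979649$
$l = - \frac{345459}{555301}$ ($l = \frac{-1649855 + 1304396}{\left(3 + 1138\right) + 554160} = - \frac{345459}{1141 + 554160} = - \frac{345459}{555301} \approx -0.62211$)
$\left(m + l\right) + 2604702 = \left(1979649 - \frac{345459}{555301}\right) + 2604702 = \frac{1099300723890}{555301} + 2604702 = \frac{2545694349192}{555301}$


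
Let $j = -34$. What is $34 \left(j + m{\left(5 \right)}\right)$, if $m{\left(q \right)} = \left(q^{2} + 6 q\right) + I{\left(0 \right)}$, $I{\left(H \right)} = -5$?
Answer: $544$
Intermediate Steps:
$m{\left(q \right)} = -5 + q^{2} + 6 q$ ($m{\left(q \right)} = \left(q^{2} + 6 q\right) - 5 = -5 + q^{2} + 6 q$)
$34 \left(j + m{\left(5 \right)}\right) = 34 \left(-34 + \left(-5 + 5^{2} + 6 \cdot 5\right)\right) = 34 \left(-34 + \left(-5 + 25 + 30\right)\right) = 34 \left(-34 + 50\right) = 34 \cdot 16 = 544$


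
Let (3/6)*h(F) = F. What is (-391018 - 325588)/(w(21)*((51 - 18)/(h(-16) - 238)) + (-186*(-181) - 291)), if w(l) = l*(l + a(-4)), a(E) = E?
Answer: -21498180/999941 ≈ -21.499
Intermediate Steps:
h(F) = 2*F
w(l) = l*(-4 + l) (w(l) = l*(l - 4) = l*(-4 + l))
(-391018 - 325588)/(w(21)*((51 - 18)/(h(-16) - 238)) + (-186*(-181) - 291)) = (-391018 - 325588)/((21*(-4 + 21))*((51 - 18)/(2*(-16) - 238)) + (-186*(-181) - 291)) = -716606/((21*17)*(33/(-32 - 238)) + (33666 - 291)) = -716606/(357*(33/(-270)) + 33375) = -716606/(357*(33*(-1/270)) + 33375) = -716606/(357*(-11/90) + 33375) = -716606/(-1309/30 + 33375) = -716606/999941/30 = -716606*30/999941 = -21498180/999941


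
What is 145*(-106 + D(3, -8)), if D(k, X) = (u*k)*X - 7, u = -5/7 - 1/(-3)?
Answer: -105415/7 ≈ -15059.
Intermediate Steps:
u = -8/21 (u = -5*1/7 - 1*(-1/3) = -5/7 + 1/3 = -8/21 ≈ -0.38095)
D(k, X) = -7 - 8*X*k/21 (D(k, X) = (-8*k/21)*X - 7 = -8*X*k/21 - 7 = -7 - 8*X*k/21)
145*(-106 + D(3, -8)) = 145*(-106 + (-7 - 8/21*(-8)*3)) = 145*(-106 + (-7 + 64/7)) = 145*(-106 + 15/7) = 145*(-727/7) = -105415/7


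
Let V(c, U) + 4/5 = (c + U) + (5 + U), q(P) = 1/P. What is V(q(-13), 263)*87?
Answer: 2997846/65 ≈ 46121.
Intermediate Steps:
q(P) = 1/P
V(c, U) = 21/5 + c + 2*U (V(c, U) = -⅘ + ((c + U) + (5 + U)) = -⅘ + ((U + c) + (5 + U)) = -⅘ + (5 + c + 2*U) = 21/5 + c + 2*U)
V(q(-13), 263)*87 = (21/5 + 1/(-13) + 2*263)*87 = (21/5 - 1/13 + 526)*87 = (34458/65)*87 = 2997846/65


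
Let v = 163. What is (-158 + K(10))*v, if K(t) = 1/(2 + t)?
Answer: -308885/12 ≈ -25740.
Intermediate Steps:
(-158 + K(10))*v = (-158 + 1/(2 + 10))*163 = (-158 + 1/12)*163 = -1895/12*163 = -308885/12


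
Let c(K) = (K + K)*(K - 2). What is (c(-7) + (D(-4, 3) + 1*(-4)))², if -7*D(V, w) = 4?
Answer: 722500/49 ≈ 14745.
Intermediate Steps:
D(V, w) = -4/7 (D(V, w) = -⅐*4 = -4/7)
c(K) = 2*K*(-2 + K) (c(K) = (2*K)*(-2 + K) = 2*K*(-2 + K))
(c(-7) + (D(-4, 3) + 1*(-4)))² = (2*(-7)*(-2 - 7) + (-4/7 + 1*(-4)))² = (2*(-7)*(-9) + (-4/7 - 4))² = (126 - 32/7)² = (850/7)² = 722500/49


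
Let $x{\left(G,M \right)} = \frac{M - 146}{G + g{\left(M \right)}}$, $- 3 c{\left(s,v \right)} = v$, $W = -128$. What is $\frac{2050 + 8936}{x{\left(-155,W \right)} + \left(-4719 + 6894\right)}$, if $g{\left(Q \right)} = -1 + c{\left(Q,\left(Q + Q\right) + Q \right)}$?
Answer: $\frac{153804}{30587} \approx 5.0284$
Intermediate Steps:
$c{\left(s,v \right)} = - \frac{v}{3}$
$g{\left(Q \right)} = -1 - Q$ ($g{\left(Q \right)} = -1 - \frac{\left(Q + Q\right) + Q}{3} = -1 - \frac{2 Q + Q}{3} = -1 - \frac{3 Q}{3} = -1 - Q$)
$x{\left(G,M \right)} = \frac{-146 + M}{-1 + G - M}$ ($x{\left(G,M \right)} = \frac{M - 146}{G - \left(1 + M\right)} = \frac{-146 + M}{-1 + G - M}$)
$\frac{2050 + 8936}{x{\left(-155,W \right)} + \left(-4719 + 6894\right)} = \frac{2050 + 8936}{\frac{146 - -128}{1 - 128 - -155} + \left(-4719 + 6894\right)} = \frac{10986}{\frac{146 + 128}{1 - 128 + 155} + 2175} = \frac{10986}{\frac{1}{28} \cdot 274 + 2175} = \frac{10986}{\frac{137}{14} + 2175} = \frac{10986}{\frac{30587}{14}} = 10986 \cdot \frac{14}{30587} = \frac{153804}{30587}$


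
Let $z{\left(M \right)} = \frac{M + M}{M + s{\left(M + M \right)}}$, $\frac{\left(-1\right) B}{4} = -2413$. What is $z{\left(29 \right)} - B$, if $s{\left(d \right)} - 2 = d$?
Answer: $- \frac{858970}{89} \approx -9651.3$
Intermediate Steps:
$s{\left(d \right)} = 2 + d$
$B = 9652$ ($B = \left(-4\right) \left(-2413\right) = 9652$)
$z{\left(M \right)} = \frac{2 M}{2 + 3 M}$ ($z{\left(M \right)} = \frac{M + M}{M + \left(2 + \left(M + M\right)\right)} = \frac{2 M}{M + \left(2 + 2 M\right)} = \frac{2 M}{2 + 3 M}$)
$z{\left(29 \right)} - B = 2 \cdot 29 \frac{1}{2 + 3 \cdot 29} - 9652 = 2 \cdot 29 \frac{1}{2 + 87} - 9652 = 2 \cdot 29 \cdot \frac{1}{89} - 9652 = \frac{58}{89} - 9652 = - \frac{858970}{89}$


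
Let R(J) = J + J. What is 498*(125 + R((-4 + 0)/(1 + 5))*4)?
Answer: 59594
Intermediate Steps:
R(J) = 2*J
498*(125 + R((-4 + 0)/(1 + 5))*4) = 498*(125 + (2*((-4 + 0)/(1 + 5)))*4) = 498*(125 + (2*(-4/6))*4) = 498*(125 + (2*(-4*⅙))*4) = 498*(125 + (2*(-⅔))*4) = 498*(125 - 4/3*4) = 498*(125 - 16/3) = 498*(359/3) = 59594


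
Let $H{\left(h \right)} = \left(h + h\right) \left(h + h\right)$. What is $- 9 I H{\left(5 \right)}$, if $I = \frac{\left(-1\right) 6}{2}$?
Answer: $2700$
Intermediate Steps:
$I = -3$ ($I = \left(-6\right) \frac{1}{2} = -3$)
$H{\left(h \right)} = 4 h^{2}$ ($H{\left(h \right)} = 2 h 2 h = 4 h^{2}$)
$- 9 I H{\left(5 \right)} = \left(-9\right) \left(-3\right) 4 \cdot 5^{2} = 27 \cdot 4 \cdot 25 = 27 \cdot 100 = 2700$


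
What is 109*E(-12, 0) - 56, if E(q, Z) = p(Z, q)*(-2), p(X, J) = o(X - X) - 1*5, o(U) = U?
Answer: 1034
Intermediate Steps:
p(X, J) = -5 (p(X, J) = (X - X) - 1*5 = 0 - 5 = -5)
E(q, Z) = 10 (E(q, Z) = -5*(-2) = 10)
109*E(-12, 0) - 56 = 109*10 - 56 = 1090 - 56 = 1034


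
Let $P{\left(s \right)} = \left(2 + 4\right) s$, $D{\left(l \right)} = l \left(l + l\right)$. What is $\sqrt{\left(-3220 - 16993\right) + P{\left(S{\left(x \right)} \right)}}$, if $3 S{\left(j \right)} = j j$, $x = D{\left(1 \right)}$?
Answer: $3 i \sqrt{2245} \approx 142.14 i$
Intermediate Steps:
$D{\left(l \right)} = 2 l^{2}$ ($D{\left(l \right)} = l 2 l = 2 l^{2}$)
$x = 2$ ($x = 2 \cdot 1^{2} = 2 \cdot 1 = 2$)
$S{\left(j \right)} = \frac{j^{2}}{3}$ ($S{\left(j \right)} = \frac{j j}{3} = \frac{j^{2}}{3}$)
$P{\left(s \right)} = 6 s$
$\sqrt{\left(-3220 - 16993\right) + P{\left(S{\left(x \right)} \right)}} = \sqrt{\left(-3220 - 16993\right) + 6 \frac{2^{2}}{3}} = \sqrt{\left(-3220 - 16993\right) + 6 \cdot \frac{1}{3} \cdot 4} = \sqrt{-20213 + 6 \cdot \frac{4}{3}} = \sqrt{-20213 + 8} = \sqrt{-20205} = 3 i \sqrt{2245}$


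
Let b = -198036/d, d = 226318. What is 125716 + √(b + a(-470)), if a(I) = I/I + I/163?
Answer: 125716 + I*√938472710395999/18444917 ≈ 1.2572e+5 + 1.6609*I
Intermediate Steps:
a(I) = 1 + I/163 (a(I) = 1 + I*(1/163) = 1 + I/163)
b = -99018/113159 (b = -198036/226318 = -198036*1/226318 = -99018/113159 ≈ -0.87503)
125716 + √(b + a(-470)) = 125716 + √(-99018/113159 + (1 + (1/163)*(-470))) = 125716 + √(-99018/113159 + (1 - 470/163)) = 125716 + √(-99018/113159 - 307/163) = 125716 + √(-50879747/18444917) = 125716 + I*√938472710395999/18444917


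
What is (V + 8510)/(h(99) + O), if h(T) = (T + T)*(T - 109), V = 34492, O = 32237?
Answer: 43002/30257 ≈ 1.4212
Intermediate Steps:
h(T) = 2*T*(-109 + T) (h(T) = (2*T)*(-109 + T) = 2*T*(-109 + T))
(V + 8510)/(h(99) + O) = (34492 + 8510)/(2*99*(-109 + 99) + 32237) = 43002/(2*99*(-10) + 32237) = 43002/(-1980 + 32237) = 43002/30257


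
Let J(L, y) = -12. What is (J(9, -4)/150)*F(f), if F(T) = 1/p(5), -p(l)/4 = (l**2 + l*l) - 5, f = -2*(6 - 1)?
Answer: 1/2250 ≈ 0.00044444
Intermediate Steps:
f = -10 (f = -2*5 = -10)
p(l) = 20 - 8*l**2 (p(l) = -4*((l**2 + l*l) - 5) = -4*((l**2 + l**2) - 5) = -4*(2*l**2 - 5) = -4*(-5 + 2*l**2) = 20 - 8*l**2)
F(T) = -1/180 (F(T) = 1/(20 - 8*5**2) = 1/(20 - 8*25) = 1/(20 - 200) = 1/(-180) = -1/180)
(J(9, -4)/150)*F(f) = -12/150*(-1/180) = -12*1/150*(-1/180) = -2/25*(-1/180) = 1/2250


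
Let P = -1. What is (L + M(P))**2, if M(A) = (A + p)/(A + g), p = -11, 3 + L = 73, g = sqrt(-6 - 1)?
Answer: 4*(-3447*I + 1435*sqrt(7))/(sqrt(7) - 3*I) ≈ 5096.5 + 567.51*I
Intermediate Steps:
g = I*sqrt(7) (g = sqrt(-7) = I*sqrt(7) ≈ 2.6458*I)
L = 70 (L = -3 + 73 = 70)
M(A) = (-11 + A)/(A + I*sqrt(7)) (M(A) = (A - 11)/(A + I*sqrt(7)) = (-11 + A)/(A + I*sqrt(7)))
(L + M(P))**2 = (70 + (-11 - 1)/(-1 + I*sqrt(7)))**2 = (70 - 12/(-1 + I*sqrt(7)))**2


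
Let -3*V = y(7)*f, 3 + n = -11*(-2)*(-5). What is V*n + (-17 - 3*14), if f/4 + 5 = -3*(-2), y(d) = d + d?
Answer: 6151/3 ≈ 2050.3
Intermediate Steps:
y(d) = 2*d
f = 4 (f = -20 + 4*(-3*(-2)) = -20 + 4*6 = -20 + 24 = 4)
n = -113 (n = -3 - 11*(-2)*(-5) = -3 + 22*(-5) = -3 - 110 = -113)
V = -56/3 (V = -2*7*4/3 = -14*4/3 = -1/3*56 = -56/3 ≈ -18.667)
V*n + (-17 - 3*14) = -56/3*(-113) + (-17 - 3*14) = 6328/3 + (-17 - 42) = 6328/3 - 59 = 6151/3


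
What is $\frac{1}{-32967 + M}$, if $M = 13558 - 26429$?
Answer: $- \frac{1}{45838} \approx -2.1816 \cdot 10^{-5}$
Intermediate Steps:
$M = -12871$ ($M = 13558 - 26429 = -12871$)
$\frac{1}{-32967 + M} = \frac{1}{-32967 - 12871} = \frac{1}{-45838} = - \frac{1}{45838}$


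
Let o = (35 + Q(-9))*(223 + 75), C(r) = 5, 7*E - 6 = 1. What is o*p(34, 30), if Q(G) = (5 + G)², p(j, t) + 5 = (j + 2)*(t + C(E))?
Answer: 19073490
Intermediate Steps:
E = 1 (E = 6/7 + (⅐)*1 = 6/7 + ⅐ = 1)
p(j, t) = -5 + (2 + j)*(5 + t) (p(j, t) = -5 + (j + 2)*(t + 5) = -5 + (2 + j)*(5 + t))
o = 15198 (o = (35 + (5 - 9)²)*(223 + 75) = (35 + (-4)²)*298 = (35 + 16)*298 = 51*298 = 15198)
o*p(34, 30) = 15198*(5 + 2*30 + 5*34 + 34*30) = 15198*(5 + 60 + 170 + 1020) = 15198*1255 = 19073490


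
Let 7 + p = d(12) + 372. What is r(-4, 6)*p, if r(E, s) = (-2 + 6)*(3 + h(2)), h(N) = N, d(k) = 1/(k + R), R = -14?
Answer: 7290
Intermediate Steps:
d(k) = 1/(-14 + k) (d(k) = 1/(k - 14) = 1/(-14 + k))
p = 729/2 (p = -7 + (1/(-14 + 12) + 372) = -7 + (1/(-2) + 372) = -7 + (-½ + 372) = -7 + 743/2 = 729/2 ≈ 364.50)
r(E, s) = 20 (r(E, s) = (-2 + 6)*(3 + 2) = 4*5 = 20)
r(-4, 6)*p = 20*(729/2) = 7290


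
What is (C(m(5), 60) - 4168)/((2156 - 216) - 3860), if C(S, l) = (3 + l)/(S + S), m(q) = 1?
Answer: 8273/3840 ≈ 2.1544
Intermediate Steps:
C(S, l) = (3 + l)/(2*S) (C(S, l) = (3 + l)/((2*S)) = (3 + l)*(1/(2*S)) = (3 + l)/(2*S))
(C(m(5), 60) - 4168)/((2156 - 216) - 3860) = ((½)*(3 + 60)/1 - 4168)/((2156 - 216) - 3860) = ((½)*1*63 - 4168)/(1940 - 3860) = (63/2 - 4168)/(-1920) = -8273/2*(-1/1920) = 8273/3840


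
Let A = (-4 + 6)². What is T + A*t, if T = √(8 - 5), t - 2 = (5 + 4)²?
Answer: 332 + √3 ≈ 333.73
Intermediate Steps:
t = 83 (t = 2 + (5 + 4)² = 2 + 9² = 2 + 81 = 83)
T = √3 ≈ 1.7320
A = 4 (A = 2² = 4)
T + A*t = √3 + 4*83 = √3 + 332 = 332 + √3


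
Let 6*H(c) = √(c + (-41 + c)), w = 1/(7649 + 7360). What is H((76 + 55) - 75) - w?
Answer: -1/15009 + √71/6 ≈ 1.4043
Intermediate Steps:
w = 1/15009 ≈ 6.6627e-5
H(c) = √(-41 + 2*c)/6 (H(c) = √(c + (-41 + c))/6 = √(-41 + 2*c)/6)
H((76 + 55) - 75) - w = √(-41 + 2*((76 + 55) - 75))/6 - 1*1/15009 = √(-41 + 2*(131 - 75))/6 - 1/15009 = √(-41 + 2*56)/6 - 1/15009 = √(-41 + 112)/6 - 1/15009 = √71/6 - 1/15009 = -1/15009 + √71/6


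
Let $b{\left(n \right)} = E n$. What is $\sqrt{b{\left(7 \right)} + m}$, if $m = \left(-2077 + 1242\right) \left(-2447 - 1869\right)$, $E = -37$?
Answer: $\sqrt{3603601} \approx 1898.3$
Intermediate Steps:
$b{\left(n \right)} = - 37 n$
$m = 3603860$ ($m = \left(-835\right) \left(-4316\right) = 3603860$)
$\sqrt{b{\left(7 \right)} + m} = \sqrt{\left(-37\right) 7 + 3603860} = \sqrt{-259 + 3603860} = \sqrt{3603601}$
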